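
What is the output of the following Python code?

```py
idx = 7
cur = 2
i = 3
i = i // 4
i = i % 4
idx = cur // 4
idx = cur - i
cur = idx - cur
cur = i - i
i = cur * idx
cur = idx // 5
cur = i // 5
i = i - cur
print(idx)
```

i = 3//4 = 0
i = 0%4 = 0
idx = 2//4 = 0
idx = 2-0 = 2
cur = 2-2 = 0
cur = 0-0 = 0
i = 0*2 = 0
cur = 2//5 = 0
cur = 0//5 = 0
i = 0-0 = 0

2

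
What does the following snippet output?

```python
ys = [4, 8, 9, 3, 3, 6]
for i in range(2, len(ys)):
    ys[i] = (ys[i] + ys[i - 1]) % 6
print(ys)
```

[4, 8, 5, 2, 5, 5]

i=2: ys[2] = (9+8)%6 = 5 → [4, 8, 5, 3, 3, 6]
i=3: ys[3] = (3+5)%6 = 2 → [4, 8, 5, 2, 3, 6]
i=4: ys[4] = (3+2)%6 = 5 → [4, 8, 5, 2, 5, 6]
i=5: ys[5] = (6+5)%6 = 5 → [4, 8, 5, 2, 5, 5]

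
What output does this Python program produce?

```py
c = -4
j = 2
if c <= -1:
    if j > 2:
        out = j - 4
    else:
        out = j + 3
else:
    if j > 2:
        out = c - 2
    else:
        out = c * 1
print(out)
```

c=-4, j=2
c <= -1 is True; j > 2 is False
→ out = j + 3 = 5

5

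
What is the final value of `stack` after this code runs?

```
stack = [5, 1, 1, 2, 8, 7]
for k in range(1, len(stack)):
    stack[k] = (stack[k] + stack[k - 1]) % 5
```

[5, 1, 2, 4, 2, 4]

k=1: stack[1] = (1+5)%5 = 1 → [5, 1, 1, 2, 8, 7]
k=2: stack[2] = (1+1)%5 = 2 → [5, 1, 2, 2, 8, 7]
k=3: stack[3] = (2+2)%5 = 4 → [5, 1, 2, 4, 8, 7]
k=4: stack[4] = (8+4)%5 = 2 → [5, 1, 2, 4, 2, 7]
k=5: stack[5] = (7+2)%5 = 4 → [5, 1, 2, 4, 2, 4]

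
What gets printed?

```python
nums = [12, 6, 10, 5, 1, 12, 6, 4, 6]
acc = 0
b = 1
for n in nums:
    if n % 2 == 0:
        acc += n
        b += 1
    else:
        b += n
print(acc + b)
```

70

n=12: even, acc = 0+12 = 12; b=2
n=6: even, acc = 12+6 = 18; b=3
n=10: even, acc = 18+10 = 28; b=4
n=5: not even; b=9
n=1: not even; b=10
n=12: even, acc = 28+12 = 40; b=11
n=6: even, acc = 40+6 = 46; b=12
n=4: even, acc = 46+4 = 50; b=13
n=6: even, acc = 50+6 = 56; b=14
acc+b = 56+14 = 70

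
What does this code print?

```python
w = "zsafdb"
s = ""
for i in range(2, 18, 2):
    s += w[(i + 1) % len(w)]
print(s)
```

i=2: add w[3]='f' → 'f'
i=4: add w[5]='b' → 'fb'
i=6: add w[1]='s' → 'fbs'
i=8: add w[3]='f' → 'fbsf'
i=10: add w[5]='b' → 'fbsfb'
i=12: add w[1]='s' → 'fbsfbs'
i=14: add w[3]='f' → 'fbsfbsf'
i=16: add w[5]='b' → 'fbsfbsfb'

fbsfbsfb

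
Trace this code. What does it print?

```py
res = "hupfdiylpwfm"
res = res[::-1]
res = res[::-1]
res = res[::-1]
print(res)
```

mfwplyidfpuh

reverse → 'mfwplyidfpuh'
reverse → 'hupfdiylpwfm'
reverse → 'mfwplyidfpuh'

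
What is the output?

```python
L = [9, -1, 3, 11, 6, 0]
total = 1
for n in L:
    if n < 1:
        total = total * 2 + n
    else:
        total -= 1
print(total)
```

n=9: not <1, total = 1-1 = 0
n=-1: <1, total = 0*2+(-1) = -1
n=3: not <1, total = (-1)-1 = -2
n=11: not <1, total = (-2)-1 = -3
n=6: not <1, total = (-3)-1 = -4
n=0: <1, total = (-4)*2+0 = -8

-8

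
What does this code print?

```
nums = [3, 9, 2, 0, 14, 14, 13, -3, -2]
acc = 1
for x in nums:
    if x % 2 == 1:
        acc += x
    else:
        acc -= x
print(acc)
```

-5

x=3: odd, acc = 1+3 = 4
x=9: odd, acc = 4+9 = 13
x=2: not odd, acc = 13-2 = 11
x=0: not odd, acc = 11-0 = 11
x=14: not odd, acc = 11-14 = -3
x=14: not odd, acc = (-3)-14 = -17
x=13: odd, acc = (-17)+13 = -4
x=-3: odd, acc = (-4)+(-3) = -7
x=-2: not odd, acc = (-7)-(-2) = -5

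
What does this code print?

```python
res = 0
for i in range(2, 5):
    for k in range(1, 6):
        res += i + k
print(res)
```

90

i=2,k=1: res = 0+3 = 3
i=2,k=2: res = 3+4 = 7
i=2,k=3: res = 7+5 = 12
i=2,k=4: res = 12+6 = 18
i=2,k=5: res = 18+7 = 25
i=3,k=1: res = 25+4 = 29
i=3,k=2: res = 29+5 = 34
i=3,k=3: res = 34+6 = 40
i=3,k=4: res = 40+7 = 47
i=3,k=5: res = 47+8 = 55
i=4,k=1: res = 55+5 = 60
i=4,k=2: res = 60+6 = 66
i=4,k=3: res = 66+7 = 73
i=4,k=4: res = 73+8 = 81
i=4,k=5: res = 81+9 = 90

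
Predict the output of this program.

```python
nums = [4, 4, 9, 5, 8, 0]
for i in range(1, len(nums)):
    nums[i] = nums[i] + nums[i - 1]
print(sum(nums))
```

i=1: nums[1] = 4+4 = 8 → [4, 8, 9, 5, 8, 0]
i=2: nums[2] = 9+8 = 17 → [4, 8, 17, 5, 8, 0]
i=3: nums[3] = 5+17 = 22 → [4, 8, 17, 22, 8, 0]
i=4: nums[4] = 8+22 = 30 → [4, 8, 17, 22, 30, 0]
i=5: nums[5] = 0+30 = 30 → [4, 8, 17, 22, 30, 30]
sum = 111

111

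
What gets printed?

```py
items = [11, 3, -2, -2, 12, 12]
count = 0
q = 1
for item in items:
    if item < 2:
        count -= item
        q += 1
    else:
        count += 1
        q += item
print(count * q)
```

item=11: not <2, count = 0+1 = 1; q=12
item=3: not <2, count = 1+1 = 2; q=15
item=-2: <2, count = 2-(-2) = 4; q=16
item=-2: <2, count = 4-(-2) = 6; q=17
item=12: not <2, count = 6+1 = 7; q=29
item=12: not <2, count = 7+1 = 8; q=41
count*q = 8*41 = 328

328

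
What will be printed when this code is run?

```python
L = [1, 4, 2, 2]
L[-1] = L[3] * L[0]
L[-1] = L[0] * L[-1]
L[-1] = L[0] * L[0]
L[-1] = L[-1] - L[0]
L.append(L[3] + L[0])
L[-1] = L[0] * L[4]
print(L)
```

[1, 4, 2, 0, 1]

L[-1] = L[3]*L[0] = 2*1 = 2 → [1, 4, 2, 2]
L[-1] = L[0]*L[-1] = 1*2 = 2 → [1, 4, 2, 2]
L[-1] = L[0]*L[0] = 1*1 = 1 → [1, 4, 2, 1]
L[-1] = L[-1]-L[0] = 1-1 = 0 → [1, 4, 2, 0]
append L[3]+L[0] = 0+1 = 1 → [1, 4, 2, 0, 1]
L[-1] = L[0]*L[4] = 1*1 = 1 → [1, 4, 2, 0, 1]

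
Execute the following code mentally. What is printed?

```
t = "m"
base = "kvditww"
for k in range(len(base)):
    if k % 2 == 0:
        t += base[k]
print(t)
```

k=0: add 'k' → 'mk'
k=1: skip
k=2: add 'd' → 'mkd'
k=3: skip
k=4: add 't' → 'mkdt'
k=5: skip
k=6: add 'w' → 'mkdtw'

mkdtw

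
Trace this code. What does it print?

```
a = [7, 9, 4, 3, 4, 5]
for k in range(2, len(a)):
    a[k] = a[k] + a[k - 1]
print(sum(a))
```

90

k=2: a[2] = 4+9 = 13 → [7, 9, 13, 3, 4, 5]
k=3: a[3] = 3+13 = 16 → [7, 9, 13, 16, 4, 5]
k=4: a[4] = 4+16 = 20 → [7, 9, 13, 16, 20, 5]
k=5: a[5] = 5+20 = 25 → [7, 9, 13, 16, 20, 25]
sum = 90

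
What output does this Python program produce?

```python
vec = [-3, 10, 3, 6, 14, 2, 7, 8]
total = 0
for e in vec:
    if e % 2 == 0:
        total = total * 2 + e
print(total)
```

e=-3: not even
e=10: even, total = 0*2+10 = 10
e=3: not even
e=6: even, total = 10*2+6 = 26
e=14: even, total = 26*2+14 = 66
e=2: even, total = 66*2+2 = 134
e=7: not even
e=8: even, total = 134*2+8 = 276

276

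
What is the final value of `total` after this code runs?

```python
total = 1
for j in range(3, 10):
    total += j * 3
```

j=3: total = 1+3*3 = 10
j=4: total = 10+4*3 = 22
j=5: total = 22+5*3 = 37
j=6: total = 37+6*3 = 55
j=7: total = 55+7*3 = 76
j=8: total = 76+8*3 = 100
j=9: total = 100+9*3 = 127

127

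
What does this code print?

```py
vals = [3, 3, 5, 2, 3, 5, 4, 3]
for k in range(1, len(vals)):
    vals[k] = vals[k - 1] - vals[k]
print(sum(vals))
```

k=1: vals[1] = 3-3 = 0 → [3, 0, 5, 2, 3, 5, 4, 3]
k=2: vals[2] = 0-5 = -5 → [3, 0, -5, 2, 3, 5, 4, 3]
k=3: vals[3] = (-5)-2 = -7 → [3, 0, -5, -7, 3, 5, 4, 3]
k=4: vals[4] = (-7)-3 = -10 → [3, 0, -5, -7, -10, 5, 4, 3]
k=5: vals[5] = (-10)-5 = -15 → [3, 0, -5, -7, -10, -15, 4, 3]
k=6: vals[6] = (-15)-4 = -19 → [3, 0, -5, -7, -10, -15, -19, 3]
k=7: vals[7] = (-19)-3 = -22 → [3, 0, -5, -7, -10, -15, -19, -22]
sum = -75

-75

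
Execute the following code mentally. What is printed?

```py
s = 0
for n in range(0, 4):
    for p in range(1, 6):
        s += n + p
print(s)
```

90

n=0,p=1: s = 0+1 = 1
n=0,p=2: s = 1+2 = 3
n=0,p=3: s = 3+3 = 6
n=0,p=4: s = 6+4 = 10
n=0,p=5: s = 10+5 = 15
n=1,p=1: s = 15+2 = 17
n=1,p=2: s = 17+3 = 20
n=1,p=3: s = 20+4 = 24
n=1,p=4: s = 24+5 = 29
n=1,p=5: s = 29+6 = 35
n=2,p=1: s = 35+3 = 38
n=2,p=2: s = 38+4 = 42
n=2,p=3: s = 42+5 = 47
n=2,p=4: s = 47+6 = 53
n=2,p=5: s = 53+7 = 60
n=3,p=1: s = 60+4 = 64
n=3,p=2: s = 64+5 = 69
n=3,p=3: s = 69+6 = 75
n=3,p=4: s = 75+7 = 82
n=3,p=5: s = 82+8 = 90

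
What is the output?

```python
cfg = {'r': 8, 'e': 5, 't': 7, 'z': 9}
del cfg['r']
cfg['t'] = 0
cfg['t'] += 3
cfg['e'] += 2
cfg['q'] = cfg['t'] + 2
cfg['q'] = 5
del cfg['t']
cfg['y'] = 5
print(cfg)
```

del 'r' → {'e': 5, 't': 7, 'z': 9}
cfg['t'] = 0 → {'e': 5, 't': 0, 'z': 9}
cfg['t'] = 0+3 = 3 → {'e': 5, 't': 3, 'z': 9}
cfg['e'] = 5+2 = 7 → {'e': 7, 't': 3, 'z': 9}
cfg['q'] = cfg['t']+2 = 5 → {'e': 7, 't': 3, 'z': 9, 'q': 5}
cfg['q'] = 5 → {'e': 7, 't': 3, 'z': 9, 'q': 5}
del 't' → {'e': 7, 'z': 9, 'q': 5}
cfg['y'] = 5 → {'e': 7, 'z': 9, 'q': 5, 'y': 5}

{'e': 7, 'z': 9, 'q': 5, 'y': 5}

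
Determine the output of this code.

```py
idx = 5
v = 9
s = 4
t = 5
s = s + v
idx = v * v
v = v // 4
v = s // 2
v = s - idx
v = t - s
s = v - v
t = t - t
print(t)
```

0

s = 4+9 = 13
idx = 9*9 = 81
v = 9//4 = 2
v = 13//2 = 6
v = 13-81 = -68
v = 5-13 = -8
s = (-8)-(-8) = 0
t = 5-5 = 0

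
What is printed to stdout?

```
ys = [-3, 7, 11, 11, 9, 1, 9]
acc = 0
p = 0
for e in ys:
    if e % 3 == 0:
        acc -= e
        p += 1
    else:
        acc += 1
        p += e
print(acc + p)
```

22

e=-3: %3==0, acc = 0-(-3) = 3; p=1
e=7: not %3==0, acc = 3+1 = 4; p=8
e=11: not %3==0, acc = 4+1 = 5; p=19
e=11: not %3==0, acc = 5+1 = 6; p=30
e=9: %3==0, acc = 6-9 = -3; p=31
e=1: not %3==0, acc = (-3)+1 = -2; p=32
e=9: %3==0, acc = (-2)-9 = -11; p=33
acc+p = (-11)+33 = 22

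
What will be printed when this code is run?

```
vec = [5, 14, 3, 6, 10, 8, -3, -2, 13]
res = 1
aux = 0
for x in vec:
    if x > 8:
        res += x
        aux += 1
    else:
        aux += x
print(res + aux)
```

x=5: not >8; aux=5
x=14: >8, res = 1+14 = 15; aux=6
x=3: not >8; aux=9
x=6: not >8; aux=15
x=10: >8, res = 15+10 = 25; aux=16
x=8: not >8; aux=24
x=-3: not >8; aux=21
x=-2: not >8; aux=19
x=13: >8, res = 25+13 = 38; aux=20
res+aux = 38+20 = 58

58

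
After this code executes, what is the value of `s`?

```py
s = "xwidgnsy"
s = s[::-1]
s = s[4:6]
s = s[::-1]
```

'id'

reverse → 'ysngdiwx'
slice [4:6] → 'di'
reverse → 'id'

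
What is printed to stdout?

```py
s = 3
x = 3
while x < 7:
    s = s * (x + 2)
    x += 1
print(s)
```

5040

x=3: s = 3*5 = 15
x=4: s = 15*6 = 90
x=5: s = 90*7 = 630
x=6: s = 630*8 = 5040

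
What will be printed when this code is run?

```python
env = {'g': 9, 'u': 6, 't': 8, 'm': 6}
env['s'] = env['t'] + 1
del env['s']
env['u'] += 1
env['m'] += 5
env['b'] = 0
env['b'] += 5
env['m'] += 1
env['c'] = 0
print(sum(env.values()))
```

41

env['s'] = env['t']+1 = 9 → {'g': 9, 'u': 6, 't': 8, 'm': 6, 's': 9}
del 's' → {'g': 9, 'u': 6, 't': 8, 'm': 6}
env['u'] = 6+1 = 7 → {'g': 9, 'u': 7, 't': 8, 'm': 6}
env['m'] = 6+5 = 11 → {'g': 9, 'u': 7, 't': 8, 'm': 11}
env['b'] = 0 → {'g': 9, 'u': 7, 't': 8, 'm': 11, 'b': 0}
env['b'] = 0+5 = 5 → {'g': 9, 'u': 7, 't': 8, 'm': 11, 'b': 5}
env['m'] = 11+1 = 12 → {'g': 9, 'u': 7, 't': 8, 'm': 12, 'b': 5}
env['c'] = 0 → {'g': 9, 'u': 7, 't': 8, 'm': 12, 'b': 5, 'c': 0}
sum of values = 41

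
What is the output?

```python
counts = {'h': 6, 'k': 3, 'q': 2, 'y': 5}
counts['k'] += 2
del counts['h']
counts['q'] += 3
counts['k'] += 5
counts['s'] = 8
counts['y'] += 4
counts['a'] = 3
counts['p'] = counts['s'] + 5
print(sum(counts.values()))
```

48

counts['k'] = 3+2 = 5 → {'h': 6, 'k': 5, 'q': 2, 'y': 5}
del 'h' → {'k': 5, 'q': 2, 'y': 5}
counts['q'] = 2+3 = 5 → {'k': 5, 'q': 5, 'y': 5}
counts['k'] = 5+5 = 10 → {'k': 10, 'q': 5, 'y': 5}
counts['s'] = 8 → {'k': 10, 'q': 5, 'y': 5, 's': 8}
counts['y'] = 5+4 = 9 → {'k': 10, 'q': 5, 'y': 9, 's': 8}
counts['a'] = 3 → {'k': 10, 'q': 5, 'y': 9, 's': 8, 'a': 3}
counts['p'] = counts['s']+5 = 13 → {'k': 10, 'q': 5, 'y': 9, 's': 8, 'a': 3, 'p': 13}
sum of values = 48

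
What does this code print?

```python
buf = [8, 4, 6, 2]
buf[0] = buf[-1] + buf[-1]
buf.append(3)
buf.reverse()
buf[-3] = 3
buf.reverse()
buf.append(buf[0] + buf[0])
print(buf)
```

[4, 4, 3, 2, 3, 8]

buf[0] = buf[-1]+buf[-1] = 2+2 = 4 → [4, 4, 6, 2]
append 3 → [4, 4, 6, 2, 3]
reverse → [3, 2, 6, 4, 4]
buf[-3] = 3 → [3, 2, 3, 4, 4]
reverse → [4, 4, 3, 2, 3]
append buf[0]+buf[0] = 4+4 = 8 → [4, 4, 3, 2, 3, 8]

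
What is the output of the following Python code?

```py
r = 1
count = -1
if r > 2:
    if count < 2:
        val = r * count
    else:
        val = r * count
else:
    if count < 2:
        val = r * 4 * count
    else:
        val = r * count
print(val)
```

-4

r=1, count=-1
r > 2 is False; count < 2 is True
→ val = r * 4 * count = -4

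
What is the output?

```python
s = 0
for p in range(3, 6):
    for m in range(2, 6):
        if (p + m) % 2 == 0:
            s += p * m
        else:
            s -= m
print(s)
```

68

p=3,m=2: odd sum, s = 0-2 = -2
p=3,m=3: even sum, s = (-2)+9 = 7
p=3,m=4: odd sum, s = 7-4 = 3
p=3,m=5: even sum, s = 3+15 = 18
p=4,m=2: even sum, s = 18+8 = 26
p=4,m=3: odd sum, s = 26-3 = 23
p=4,m=4: even sum, s = 23+16 = 39
p=4,m=5: odd sum, s = 39-5 = 34
p=5,m=2: odd sum, s = 34-2 = 32
p=5,m=3: even sum, s = 32+15 = 47
p=5,m=4: odd sum, s = 47-4 = 43
p=5,m=5: even sum, s = 43+25 = 68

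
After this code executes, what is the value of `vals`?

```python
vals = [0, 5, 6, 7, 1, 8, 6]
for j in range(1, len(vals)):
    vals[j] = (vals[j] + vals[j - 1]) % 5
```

[0, 0, 1, 3, 4, 2, 3]

j=1: vals[1] = (5+0)%5 = 0 → [0, 0, 6, 7, 1, 8, 6]
j=2: vals[2] = (6+0)%5 = 1 → [0, 0, 1, 7, 1, 8, 6]
j=3: vals[3] = (7+1)%5 = 3 → [0, 0, 1, 3, 1, 8, 6]
j=4: vals[4] = (1+3)%5 = 4 → [0, 0, 1, 3, 4, 8, 6]
j=5: vals[5] = (8+4)%5 = 2 → [0, 0, 1, 3, 4, 2, 6]
j=6: vals[6] = (6+2)%5 = 3 → [0, 0, 1, 3, 4, 2, 3]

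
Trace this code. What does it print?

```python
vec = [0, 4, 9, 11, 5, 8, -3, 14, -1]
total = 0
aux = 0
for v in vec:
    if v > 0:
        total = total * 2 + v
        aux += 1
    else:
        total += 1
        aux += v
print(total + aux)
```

v=0: not >0, total = 0+1 = 1; aux=0
v=4: >0, total = 1*2+4 = 6; aux=1
v=9: >0, total = 6*2+9 = 21; aux=2
v=11: >0, total = 21*2+11 = 53; aux=3
v=5: >0, total = 53*2+5 = 111; aux=4
v=8: >0, total = 111*2+8 = 230; aux=5
v=-3: not >0, total = 230+1 = 231; aux=2
v=14: >0, total = 231*2+14 = 476; aux=3
v=-1: not >0, total = 476+1 = 477; aux=2
total+aux = 477+2 = 479

479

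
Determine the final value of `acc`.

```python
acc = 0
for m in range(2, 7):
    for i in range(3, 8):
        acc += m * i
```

m=2,i=3: acc = 0+6 = 6
m=2,i=4: acc = 6+8 = 14
m=2,i=5: acc = 14+10 = 24
m=2,i=6: acc = 24+12 = 36
m=2,i=7: acc = 36+14 = 50
m=3,i=3: acc = 50+9 = 59
m=3,i=4: acc = 59+12 = 71
m=3,i=5: acc = 71+15 = 86
m=3,i=6: acc = 86+18 = 104
m=3,i=7: acc = 104+21 = 125
m=4,i=3: acc = 125+12 = 137
m=4,i=4: acc = 137+16 = 153
m=4,i=5: acc = 153+20 = 173
m=4,i=6: acc = 173+24 = 197
m=4,i=7: acc = 197+28 = 225
m=5,i=3: acc = 225+15 = 240
m=5,i=4: acc = 240+20 = 260
m=5,i=5: acc = 260+25 = 285
m=5,i=6: acc = 285+30 = 315
m=5,i=7: acc = 315+35 = 350
m=6,i=3: acc = 350+18 = 368
m=6,i=4: acc = 368+24 = 392
m=6,i=5: acc = 392+30 = 422
m=6,i=6: acc = 422+36 = 458
m=6,i=7: acc = 458+42 = 500

500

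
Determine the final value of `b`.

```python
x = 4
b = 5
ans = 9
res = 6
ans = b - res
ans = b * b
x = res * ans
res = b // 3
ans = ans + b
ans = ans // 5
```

5

ans = 5-6 = -1
ans = 5*5 = 25
x = 6*25 = 150
res = 5//3 = 1
ans = 25+5 = 30
ans = 30//5 = 6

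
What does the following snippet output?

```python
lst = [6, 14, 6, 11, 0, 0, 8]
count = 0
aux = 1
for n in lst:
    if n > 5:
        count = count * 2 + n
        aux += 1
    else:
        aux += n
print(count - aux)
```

n=6: >5, count = 0*2+6 = 6; aux=2
n=14: >5, count = 6*2+14 = 26; aux=3
n=6: >5, count = 26*2+6 = 58; aux=4
n=11: >5, count = 58*2+11 = 127; aux=5
n=0: not >5; aux=5
n=0: not >5; aux=5
n=8: >5, count = 127*2+8 = 262; aux=6
count-aux = 262-6 = 256

256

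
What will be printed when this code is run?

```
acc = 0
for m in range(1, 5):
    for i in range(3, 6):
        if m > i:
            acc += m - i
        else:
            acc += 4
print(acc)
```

m=1,i=3: not 1>3, acc = 0+4 = 4
m=1,i=4: not 1>4, acc = 4+4 = 8
m=1,i=5: not 1>5, acc = 8+4 = 12
m=2,i=3: not 2>3, acc = 12+4 = 16
m=2,i=4: not 2>4, acc = 16+4 = 20
m=2,i=5: not 2>5, acc = 20+4 = 24
m=3,i=3: not 3>3, acc = 24+4 = 28
m=3,i=4: not 3>4, acc = 28+4 = 32
m=3,i=5: not 3>5, acc = 32+4 = 36
m=4,i=3: 4>3, acc = 36+1 = 37
m=4,i=4: not 4>4, acc = 37+4 = 41
m=4,i=5: not 4>5, acc = 41+4 = 45

45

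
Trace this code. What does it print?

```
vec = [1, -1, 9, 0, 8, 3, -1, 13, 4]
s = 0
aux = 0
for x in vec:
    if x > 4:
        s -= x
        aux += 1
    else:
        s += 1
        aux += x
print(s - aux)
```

x=1: not >4, s = 0+1 = 1; aux=1
x=-1: not >4, s = 1+1 = 2; aux=0
x=9: >4, s = 2-9 = -7; aux=1
x=0: not >4, s = (-7)+1 = -6; aux=1
x=8: >4, s = (-6)-8 = -14; aux=2
x=3: not >4, s = (-14)+1 = -13; aux=5
x=-1: not >4, s = (-13)+1 = -12; aux=4
x=13: >4, s = (-12)-13 = -25; aux=5
x=4: not >4, s = (-25)+1 = -24; aux=9
s-aux = (-24)-9 = -33

-33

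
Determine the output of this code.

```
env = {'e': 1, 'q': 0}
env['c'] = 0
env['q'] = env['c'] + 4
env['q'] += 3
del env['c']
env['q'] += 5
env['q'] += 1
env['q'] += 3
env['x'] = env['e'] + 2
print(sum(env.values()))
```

20

env['c'] = 0 → {'e': 1, 'q': 0, 'c': 0}
env['q'] = env['c']+4 = 4 → {'e': 1, 'q': 4, 'c': 0}
env['q'] = 4+3 = 7 → {'e': 1, 'q': 7, 'c': 0}
del 'c' → {'e': 1, 'q': 7}
env['q'] = 7+5 = 12 → {'e': 1, 'q': 12}
env['q'] = 12+1 = 13 → {'e': 1, 'q': 13}
env['q'] = 13+3 = 16 → {'e': 1, 'q': 16}
env['x'] = env['e']+2 = 3 → {'e': 1, 'q': 16, 'x': 3}
sum of values = 20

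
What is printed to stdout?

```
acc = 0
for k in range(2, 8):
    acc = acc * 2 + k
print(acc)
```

183

k=2: acc = 0*2+2 = 2
k=3: acc = 2*2+3 = 7
k=4: acc = 7*2+4 = 18
k=5: acc = 18*2+5 = 41
k=6: acc = 41*2+6 = 88
k=7: acc = 88*2+7 = 183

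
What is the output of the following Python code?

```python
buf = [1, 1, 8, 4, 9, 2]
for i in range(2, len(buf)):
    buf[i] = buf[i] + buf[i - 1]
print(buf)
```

i=2: buf[2] = 8+1 = 9 → [1, 1, 9, 4, 9, 2]
i=3: buf[3] = 4+9 = 13 → [1, 1, 9, 13, 9, 2]
i=4: buf[4] = 9+13 = 22 → [1, 1, 9, 13, 22, 2]
i=5: buf[5] = 2+22 = 24 → [1, 1, 9, 13, 22, 24]

[1, 1, 9, 13, 22, 24]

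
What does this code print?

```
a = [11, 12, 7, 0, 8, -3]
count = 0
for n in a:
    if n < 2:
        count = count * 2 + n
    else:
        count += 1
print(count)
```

11

n=11: not <2, count = 0+1 = 1
n=12: not <2, count = 1+1 = 2
n=7: not <2, count = 2+1 = 3
n=0: <2, count = 3*2+0 = 6
n=8: not <2, count = 6+1 = 7
n=-3: <2, count = 7*2+(-3) = 11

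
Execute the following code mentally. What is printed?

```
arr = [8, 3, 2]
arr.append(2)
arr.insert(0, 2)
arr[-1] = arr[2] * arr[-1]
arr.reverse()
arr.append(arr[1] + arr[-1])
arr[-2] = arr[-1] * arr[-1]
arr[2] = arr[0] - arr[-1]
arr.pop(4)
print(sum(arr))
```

append 2 → [8, 3, 2, 2]
insert 2 at 0 → [2, 8, 3, 2, 2]
arr[-1] = arr[2]*arr[-1] = 3*2 = 6 → [2, 8, 3, 2, 6]
reverse → [6, 2, 3, 8, 2]
append arr[1]+arr[-1] = 2+2 = 4 → [6, 2, 3, 8, 2, 4]
arr[-2] = arr[-1]*arr[-1] = 4*4 = 16 → [6, 2, 3, 8, 16, 4]
arr[2] = arr[0]-arr[-1] = 6-4 = 2 → [6, 2, 2, 8, 16, 4]
pop(4) removes 16 → [6, 2, 2, 8, 4]
sum = 22

22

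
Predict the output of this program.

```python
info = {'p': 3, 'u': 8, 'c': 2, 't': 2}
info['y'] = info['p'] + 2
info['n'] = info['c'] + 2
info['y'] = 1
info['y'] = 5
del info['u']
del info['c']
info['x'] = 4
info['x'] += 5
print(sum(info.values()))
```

info['y'] = info['p']+2 = 5 → {'p': 3, 'u': 8, 'c': 2, 't': 2, 'y': 5}
info['n'] = info['c']+2 = 4 → {'p': 3, 'u': 8, 'c': 2, 't': 2, 'y': 5, 'n': 4}
info['y'] = 1 → {'p': 3, 'u': 8, 'c': 2, 't': 2, 'y': 1, 'n': 4}
info['y'] = 5 → {'p': 3, 'u': 8, 'c': 2, 't': 2, 'y': 5, 'n': 4}
del 'u' → {'p': 3, 'c': 2, 't': 2, 'y': 5, 'n': 4}
del 'c' → {'p': 3, 't': 2, 'y': 5, 'n': 4}
info['x'] = 4 → {'p': 3, 't': 2, 'y': 5, 'n': 4, 'x': 4}
info['x'] = 4+5 = 9 → {'p': 3, 't': 2, 'y': 5, 'n': 4, 'x': 9}
sum of values = 23

23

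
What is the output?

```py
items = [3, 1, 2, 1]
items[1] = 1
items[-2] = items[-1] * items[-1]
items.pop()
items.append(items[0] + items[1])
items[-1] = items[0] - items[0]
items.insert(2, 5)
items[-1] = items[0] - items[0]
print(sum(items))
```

items[1] = 1 → [3, 1, 2, 1]
items[-2] = items[-1]*items[-1] = 1*1 = 1 → [3, 1, 1, 1]
pop() removes 1 → [3, 1, 1]
append items[0]+items[1] = 3+1 = 4 → [3, 1, 1, 4]
items[-1] = items[0]-items[0] = 3-3 = 0 → [3, 1, 1, 0]
insert 5 at 2 → [3, 1, 5, 1, 0]
items[-1] = items[0]-items[0] = 3-3 = 0 → [3, 1, 5, 1, 0]
sum = 10

10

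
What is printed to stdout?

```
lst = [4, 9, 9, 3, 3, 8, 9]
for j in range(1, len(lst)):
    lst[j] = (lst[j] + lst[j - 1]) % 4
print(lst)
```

j=1: lst[1] = (9+4)%4 = 1 → [4, 1, 9, 3, 3, 8, 9]
j=2: lst[2] = (9+1)%4 = 2 → [4, 1, 2, 3, 3, 8, 9]
j=3: lst[3] = (3+2)%4 = 1 → [4, 1, 2, 1, 3, 8, 9]
j=4: lst[4] = (3+1)%4 = 0 → [4, 1, 2, 1, 0, 8, 9]
j=5: lst[5] = (8+0)%4 = 0 → [4, 1, 2, 1, 0, 0, 9]
j=6: lst[6] = (9+0)%4 = 1 → [4, 1, 2, 1, 0, 0, 1]

[4, 1, 2, 1, 0, 0, 1]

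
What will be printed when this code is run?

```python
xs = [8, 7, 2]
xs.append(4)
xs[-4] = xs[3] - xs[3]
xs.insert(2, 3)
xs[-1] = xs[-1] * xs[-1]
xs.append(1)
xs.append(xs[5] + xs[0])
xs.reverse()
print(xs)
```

append 4 → [8, 7, 2, 4]
xs[-4] = xs[3]-xs[3] = 4-4 = 0 → [0, 7, 2, 4]
insert 3 at 2 → [0, 7, 3, 2, 4]
xs[-1] = xs[-1]*xs[-1] = 4*4 = 16 → [0, 7, 3, 2, 16]
append 1 → [0, 7, 3, 2, 16, 1]
append xs[5]+xs[0] = 1+0 = 1 → [0, 7, 3, 2, 16, 1, 1]
reverse → [1, 1, 16, 2, 3, 7, 0]

[1, 1, 16, 2, 3, 7, 0]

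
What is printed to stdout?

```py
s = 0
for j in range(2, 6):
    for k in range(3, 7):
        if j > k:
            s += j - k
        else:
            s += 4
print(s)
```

56

j=2,k=3: not 2>3, s = 0+4 = 4
j=2,k=4: not 2>4, s = 4+4 = 8
j=2,k=5: not 2>5, s = 8+4 = 12
j=2,k=6: not 2>6, s = 12+4 = 16
j=3,k=3: not 3>3, s = 16+4 = 20
j=3,k=4: not 3>4, s = 20+4 = 24
j=3,k=5: not 3>5, s = 24+4 = 28
j=3,k=6: not 3>6, s = 28+4 = 32
j=4,k=3: 4>3, s = 32+1 = 33
j=4,k=4: not 4>4, s = 33+4 = 37
j=4,k=5: not 4>5, s = 37+4 = 41
j=4,k=6: not 4>6, s = 41+4 = 45
j=5,k=3: 5>3, s = 45+2 = 47
j=5,k=4: 5>4, s = 47+1 = 48
j=5,k=5: not 5>5, s = 48+4 = 52
j=5,k=6: not 5>6, s = 52+4 = 56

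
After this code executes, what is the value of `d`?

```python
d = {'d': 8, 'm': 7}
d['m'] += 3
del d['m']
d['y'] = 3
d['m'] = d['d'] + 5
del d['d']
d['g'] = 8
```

{'y': 3, 'm': 13, 'g': 8}

d['m'] = 7+3 = 10 → {'d': 8, 'm': 10}
del 'm' → {'d': 8}
d['y'] = 3 → {'d': 8, 'y': 3}
d['m'] = d['d']+5 = 13 → {'d': 8, 'y': 3, 'm': 13}
del 'd' → {'y': 3, 'm': 13}
d['g'] = 8 → {'y': 3, 'm': 13, 'g': 8}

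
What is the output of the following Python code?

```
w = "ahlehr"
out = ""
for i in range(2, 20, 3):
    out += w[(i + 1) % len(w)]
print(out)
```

i=2: add w[3]='e' → 'e'
i=5: add w[0]='a' → 'ea'
i=8: add w[3]='e' → 'eae'
i=11: add w[0]='a' → 'eaea'
i=14: add w[3]='e' → 'eaeae'
i=17: add w[0]='a' → 'eaeaea'

eaeaea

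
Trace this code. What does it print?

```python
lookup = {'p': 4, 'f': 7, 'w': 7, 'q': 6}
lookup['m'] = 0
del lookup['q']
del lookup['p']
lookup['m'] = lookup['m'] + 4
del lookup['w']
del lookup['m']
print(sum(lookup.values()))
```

7

lookup['m'] = 0 → {'p': 4, 'f': 7, 'w': 7, 'q': 6, 'm': 0}
del 'q' → {'p': 4, 'f': 7, 'w': 7, 'm': 0}
del 'p' → {'f': 7, 'w': 7, 'm': 0}
lookup['m'] = lookup['m']+4 = 4 → {'f': 7, 'w': 7, 'm': 4}
del 'w' → {'f': 7, 'm': 4}
del 'm' → {'f': 7}
sum of values = 7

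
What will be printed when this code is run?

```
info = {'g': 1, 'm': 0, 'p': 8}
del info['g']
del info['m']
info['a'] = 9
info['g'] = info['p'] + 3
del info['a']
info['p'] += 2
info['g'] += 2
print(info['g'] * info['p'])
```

130

del 'g' → {'m': 0, 'p': 8}
del 'm' → {'p': 8}
info['a'] = 9 → {'p': 8, 'a': 9}
info['g'] = info['p']+3 = 11 → {'p': 8, 'a': 9, 'g': 11}
del 'a' → {'p': 8, 'g': 11}
info['p'] = 8+2 = 10 → {'p': 10, 'g': 11}
info['g'] = 11+2 = 13 → {'p': 10, 'g': 13}
info['g']*info['p'] = 13*10 = 130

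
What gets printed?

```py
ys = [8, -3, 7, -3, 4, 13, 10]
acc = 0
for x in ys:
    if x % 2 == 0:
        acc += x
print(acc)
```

x=8: even, acc = 0+8 = 8
x=-3: not even
x=7: not even
x=-3: not even
x=4: even, acc = 8+4 = 12
x=13: not even
x=10: even, acc = 12+10 = 22

22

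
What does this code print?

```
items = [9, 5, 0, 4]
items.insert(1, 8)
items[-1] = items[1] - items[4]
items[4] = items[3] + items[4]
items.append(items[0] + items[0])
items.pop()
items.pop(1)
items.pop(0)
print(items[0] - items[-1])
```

1

insert 8 at 1 → [9, 8, 5, 0, 4]
items[-1] = items[1]-items[4] = 8-4 = 4 → [9, 8, 5, 0, 4]
items[4] = items[3]+items[4] = 0+4 = 4 → [9, 8, 5, 0, 4]
append items[0]+items[0] = 9+9 = 18 → [9, 8, 5, 0, 4, 18]
pop() removes 18 → [9, 8, 5, 0, 4]
pop(1) removes 8 → [9, 5, 0, 4]
pop(0) removes 9 → [5, 0, 4]
items[0]-items[-1] = 5-4 = 1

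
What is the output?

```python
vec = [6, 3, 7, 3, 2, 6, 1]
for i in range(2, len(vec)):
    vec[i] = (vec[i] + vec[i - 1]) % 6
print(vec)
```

i=2: vec[2] = (7+3)%6 = 4 → [6, 3, 4, 3, 2, 6, 1]
i=3: vec[3] = (3+4)%6 = 1 → [6, 3, 4, 1, 2, 6, 1]
i=4: vec[4] = (2+1)%6 = 3 → [6, 3, 4, 1, 3, 6, 1]
i=5: vec[5] = (6+3)%6 = 3 → [6, 3, 4, 1, 3, 3, 1]
i=6: vec[6] = (1+3)%6 = 4 → [6, 3, 4, 1, 3, 3, 4]

[6, 3, 4, 1, 3, 3, 4]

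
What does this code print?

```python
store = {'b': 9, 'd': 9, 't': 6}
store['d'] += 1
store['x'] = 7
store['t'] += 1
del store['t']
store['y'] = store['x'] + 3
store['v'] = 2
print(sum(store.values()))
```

38

store['d'] = 9+1 = 10 → {'b': 9, 'd': 10, 't': 6}
store['x'] = 7 → {'b': 9, 'd': 10, 't': 6, 'x': 7}
store['t'] = 6+1 = 7 → {'b': 9, 'd': 10, 't': 7, 'x': 7}
del 't' → {'b': 9, 'd': 10, 'x': 7}
store['y'] = store['x']+3 = 10 → {'b': 9, 'd': 10, 'x': 7, 'y': 10}
store['v'] = 2 → {'b': 9, 'd': 10, 'x': 7, 'y': 10, 'v': 2}
sum of values = 38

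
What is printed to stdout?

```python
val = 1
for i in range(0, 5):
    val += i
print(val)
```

11

i=0: val = 1+0 = 1
i=1: val = 1+1 = 2
i=2: val = 2+2 = 4
i=3: val = 4+3 = 7
i=4: val = 7+4 = 11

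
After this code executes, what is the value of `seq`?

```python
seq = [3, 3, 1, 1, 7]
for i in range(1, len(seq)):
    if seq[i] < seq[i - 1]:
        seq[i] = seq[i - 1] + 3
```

[3, 3, 6, 9, 12]

i=1: 3>=3, unchanged → [3, 3, 1, 1, 7]
i=2: 1<3, seq[2] = 3+3 = 6 → [3, 3, 6, 1, 7]
i=3: 1<6, seq[3] = 6+3 = 9 → [3, 3, 6, 9, 7]
i=4: 7<9, seq[4] = 9+3 = 12 → [3, 3, 6, 9, 12]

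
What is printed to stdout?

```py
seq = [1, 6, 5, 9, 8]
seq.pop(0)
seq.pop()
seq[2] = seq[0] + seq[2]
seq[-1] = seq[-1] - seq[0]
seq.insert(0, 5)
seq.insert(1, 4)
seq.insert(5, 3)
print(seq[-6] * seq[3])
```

pop(0) removes 1 → [6, 5, 9, 8]
pop() removes 8 → [6, 5, 9]
seq[2] = seq[0]+seq[2] = 6+9 = 15 → [6, 5, 15]
seq[-1] = seq[-1]-seq[0] = 15-6 = 9 → [6, 5, 9]
insert 5 at 0 → [5, 6, 5, 9]
insert 4 at 1 → [5, 4, 6, 5, 9]
insert 3 at 5 → [5, 4, 6, 5, 9, 3]
seq[-6]*seq[3] = 5*5 = 25

25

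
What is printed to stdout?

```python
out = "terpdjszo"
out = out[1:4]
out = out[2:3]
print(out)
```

p

slice [1:4] → 'erp'
slice [2:3] → 'p'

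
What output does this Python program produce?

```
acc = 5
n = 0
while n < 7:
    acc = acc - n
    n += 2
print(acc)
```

-7

n=0: acc = 5-0 = 5
n=2: acc = 5-2 = 3
n=4: acc = 3-4 = -1
n=6: acc = (-1)-6 = -7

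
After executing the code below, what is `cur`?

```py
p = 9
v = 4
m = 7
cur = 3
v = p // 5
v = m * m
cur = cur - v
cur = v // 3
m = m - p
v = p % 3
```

16

v = 9//5 = 1
v = 7*7 = 49
cur = 3-49 = -46
cur = 49//3 = 16
m = 7-9 = -2
v = 9%3 = 0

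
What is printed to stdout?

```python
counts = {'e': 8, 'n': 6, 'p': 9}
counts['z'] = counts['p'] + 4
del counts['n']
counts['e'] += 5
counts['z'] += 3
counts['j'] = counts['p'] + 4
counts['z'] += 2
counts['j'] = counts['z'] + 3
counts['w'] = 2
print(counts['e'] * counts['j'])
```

273

counts['z'] = counts['p']+4 = 13 → {'e': 8, 'n': 6, 'p': 9, 'z': 13}
del 'n' → {'e': 8, 'p': 9, 'z': 13}
counts['e'] = 8+5 = 13 → {'e': 13, 'p': 9, 'z': 13}
counts['z'] = 13+3 = 16 → {'e': 13, 'p': 9, 'z': 16}
counts['j'] = counts['p']+4 = 13 → {'e': 13, 'p': 9, 'z': 16, 'j': 13}
counts['z'] = 16+2 = 18 → {'e': 13, 'p': 9, 'z': 18, 'j': 13}
counts['j'] = counts['z']+3 = 21 → {'e': 13, 'p': 9, 'z': 18, 'j': 21}
counts['w'] = 2 → {'e': 13, 'p': 9, 'z': 18, 'j': 21, 'w': 2}
counts['e']*counts['j'] = 13*21 = 273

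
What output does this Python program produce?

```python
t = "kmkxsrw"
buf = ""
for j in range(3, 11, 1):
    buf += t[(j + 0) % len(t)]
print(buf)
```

xsrwkmkx

j=3: add t[3]='x' → 'x'
j=4: add t[4]='s' → 'xs'
j=5: add t[5]='r' → 'xsr'
j=6: add t[6]='w' → 'xsrw'
j=7: add t[0]='k' → 'xsrwk'
j=8: add t[1]='m' → 'xsrwkm'
j=9: add t[2]='k' → 'xsrwkmk'
j=10: add t[3]='x' → 'xsrwkmkx'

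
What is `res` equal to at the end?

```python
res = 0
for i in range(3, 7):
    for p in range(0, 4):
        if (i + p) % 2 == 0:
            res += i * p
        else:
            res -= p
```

40

i=3,p=0: odd sum, res = 0-0 = 0
i=3,p=1: even sum, res = 0+3 = 3
i=3,p=2: odd sum, res = 3-2 = 1
i=3,p=3: even sum, res = 1+9 = 10
i=4,p=0: even sum, res = 10+0 = 10
i=4,p=1: odd sum, res = 10-1 = 9
i=4,p=2: even sum, res = 9+8 = 17
i=4,p=3: odd sum, res = 17-3 = 14
i=5,p=0: odd sum, res = 14-0 = 14
i=5,p=1: even sum, res = 14+5 = 19
i=5,p=2: odd sum, res = 19-2 = 17
i=5,p=3: even sum, res = 17+15 = 32
i=6,p=0: even sum, res = 32+0 = 32
i=6,p=1: odd sum, res = 32-1 = 31
i=6,p=2: even sum, res = 31+12 = 43
i=6,p=3: odd sum, res = 43-3 = 40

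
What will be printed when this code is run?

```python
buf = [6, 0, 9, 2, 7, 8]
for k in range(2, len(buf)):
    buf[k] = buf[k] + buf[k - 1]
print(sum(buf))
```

70

k=2: buf[2] = 9+0 = 9 → [6, 0, 9, 2, 7, 8]
k=3: buf[3] = 2+9 = 11 → [6, 0, 9, 11, 7, 8]
k=4: buf[4] = 7+11 = 18 → [6, 0, 9, 11, 18, 8]
k=5: buf[5] = 8+18 = 26 → [6, 0, 9, 11, 18, 26]
sum = 70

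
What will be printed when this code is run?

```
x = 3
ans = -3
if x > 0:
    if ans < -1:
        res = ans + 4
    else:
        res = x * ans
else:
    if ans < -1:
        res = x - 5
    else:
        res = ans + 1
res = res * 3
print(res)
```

3

x=3, ans=-3
x > 0 is True; ans < -1 is True
→ res = ans + 4 = 1
res = 1*3 = 3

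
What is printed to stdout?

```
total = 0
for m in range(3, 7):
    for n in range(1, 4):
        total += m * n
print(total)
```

108

m=3,n=1: total = 0+3 = 3
m=3,n=2: total = 3+6 = 9
m=3,n=3: total = 9+9 = 18
m=4,n=1: total = 18+4 = 22
m=4,n=2: total = 22+8 = 30
m=4,n=3: total = 30+12 = 42
m=5,n=1: total = 42+5 = 47
m=5,n=2: total = 47+10 = 57
m=5,n=3: total = 57+15 = 72
m=6,n=1: total = 72+6 = 78
m=6,n=2: total = 78+12 = 90
m=6,n=3: total = 90+18 = 108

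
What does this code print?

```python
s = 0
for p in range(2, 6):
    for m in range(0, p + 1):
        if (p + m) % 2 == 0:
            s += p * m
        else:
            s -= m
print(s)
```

p=2,m=0: even sum, s = 0+0 = 0
p=2,m=1: odd sum, s = 0-1 = -1
p=2,m=2: even sum, s = (-1)+4 = 3
p=3,m=0: odd sum, s = 3-0 = 3
p=3,m=1: even sum, s = 3+3 = 6
p=3,m=2: odd sum, s = 6-2 = 4
p=3,m=3: even sum, s = 4+9 = 13
p=4,m=0: even sum, s = 13+0 = 13
p=4,m=1: odd sum, s = 13-1 = 12
p=4,m=2: even sum, s = 12+8 = 20
p=4,m=3: odd sum, s = 20-3 = 17
p=4,m=4: even sum, s = 17+16 = 33
p=5,m=0: odd sum, s = 33-0 = 33
p=5,m=1: even sum, s = 33+5 = 38
p=5,m=2: odd sum, s = 38-2 = 36
p=5,m=3: even sum, s = 36+15 = 51
p=5,m=4: odd sum, s = 51-4 = 47
p=5,m=5: even sum, s = 47+25 = 72

72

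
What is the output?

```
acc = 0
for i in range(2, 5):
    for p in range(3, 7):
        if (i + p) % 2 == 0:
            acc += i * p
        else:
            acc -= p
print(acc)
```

i=2,p=3: odd sum, acc = 0-3 = -3
i=2,p=4: even sum, acc = (-3)+8 = 5
i=2,p=5: odd sum, acc = 5-5 = 0
i=2,p=6: even sum, acc = 0+12 = 12
i=3,p=3: even sum, acc = 12+9 = 21
i=3,p=4: odd sum, acc = 21-4 = 17
i=3,p=5: even sum, acc = 17+15 = 32
i=3,p=6: odd sum, acc = 32-6 = 26
i=4,p=3: odd sum, acc = 26-3 = 23
i=4,p=4: even sum, acc = 23+16 = 39
i=4,p=5: odd sum, acc = 39-5 = 34
i=4,p=6: even sum, acc = 34+24 = 58

58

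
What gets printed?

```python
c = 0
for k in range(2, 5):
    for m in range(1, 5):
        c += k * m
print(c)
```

90

k=2,m=1: c = 0+2 = 2
k=2,m=2: c = 2+4 = 6
k=2,m=3: c = 6+6 = 12
k=2,m=4: c = 12+8 = 20
k=3,m=1: c = 20+3 = 23
k=3,m=2: c = 23+6 = 29
k=3,m=3: c = 29+9 = 38
k=3,m=4: c = 38+12 = 50
k=4,m=1: c = 50+4 = 54
k=4,m=2: c = 54+8 = 62
k=4,m=3: c = 62+12 = 74
k=4,m=4: c = 74+16 = 90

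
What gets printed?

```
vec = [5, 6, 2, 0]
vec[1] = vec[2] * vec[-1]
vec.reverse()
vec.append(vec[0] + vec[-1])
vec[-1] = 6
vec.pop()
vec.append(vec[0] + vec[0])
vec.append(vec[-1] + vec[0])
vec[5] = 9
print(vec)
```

vec[1] = vec[2]*vec[-1] = 2*0 = 0 → [5, 0, 2, 0]
reverse → [0, 2, 0, 5]
append vec[0]+vec[-1] = 0+5 = 5 → [0, 2, 0, 5, 5]
vec[-1] = 6 → [0, 2, 0, 5, 6]
pop() removes 6 → [0, 2, 0, 5]
append vec[0]+vec[0] = 0+0 = 0 → [0, 2, 0, 5, 0]
append vec[-1]+vec[0] = 0+0 = 0 → [0, 2, 0, 5, 0, 0]
vec[5] = 9 → [0, 2, 0, 5, 0, 9]

[0, 2, 0, 5, 0, 9]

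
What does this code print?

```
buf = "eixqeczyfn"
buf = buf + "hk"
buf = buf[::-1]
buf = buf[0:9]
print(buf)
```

khnfyzceq

+ 'hk' → 'eixqeczyfnhk'
reverse → 'khnfyzceqxie'
slice [0:9] → 'khnfyzceq'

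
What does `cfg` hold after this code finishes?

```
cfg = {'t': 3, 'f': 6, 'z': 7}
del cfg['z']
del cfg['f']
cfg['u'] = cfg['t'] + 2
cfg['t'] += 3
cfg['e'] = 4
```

{'t': 6, 'u': 5, 'e': 4}

del 'z' → {'t': 3, 'f': 6}
del 'f' → {'t': 3}
cfg['u'] = cfg['t']+2 = 5 → {'t': 3, 'u': 5}
cfg['t'] = 3+3 = 6 → {'t': 6, 'u': 5}
cfg['e'] = 4 → {'t': 6, 'u': 5, 'e': 4}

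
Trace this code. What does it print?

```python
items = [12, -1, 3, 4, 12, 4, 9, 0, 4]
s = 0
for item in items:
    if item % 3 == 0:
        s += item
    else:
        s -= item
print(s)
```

25

item=12: %3==0, s = 0+12 = 12
item=-1: not %3==0, s = 12-(-1) = 13
item=3: %3==0, s = 13+3 = 16
item=4: not %3==0, s = 16-4 = 12
item=12: %3==0, s = 12+12 = 24
item=4: not %3==0, s = 24-4 = 20
item=9: %3==0, s = 20+9 = 29
item=0: %3==0, s = 29+0 = 29
item=4: not %3==0, s = 29-4 = 25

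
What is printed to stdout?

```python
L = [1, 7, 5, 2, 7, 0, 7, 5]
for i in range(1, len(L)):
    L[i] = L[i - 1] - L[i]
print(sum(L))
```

-128

i=1: L[1] = 1-7 = -6 → [1, -6, 5, 2, 7, 0, 7, 5]
i=2: L[2] = (-6)-5 = -11 → [1, -6, -11, 2, 7, 0, 7, 5]
i=3: L[3] = (-11)-2 = -13 → [1, -6, -11, -13, 7, 0, 7, 5]
i=4: L[4] = (-13)-7 = -20 → [1, -6, -11, -13, -20, 0, 7, 5]
i=5: L[5] = (-20)-0 = -20 → [1, -6, -11, -13, -20, -20, 7, 5]
i=6: L[6] = (-20)-7 = -27 → [1, -6, -11, -13, -20, -20, -27, 5]
i=7: L[7] = (-27)-5 = -32 → [1, -6, -11, -13, -20, -20, -27, -32]
sum = -128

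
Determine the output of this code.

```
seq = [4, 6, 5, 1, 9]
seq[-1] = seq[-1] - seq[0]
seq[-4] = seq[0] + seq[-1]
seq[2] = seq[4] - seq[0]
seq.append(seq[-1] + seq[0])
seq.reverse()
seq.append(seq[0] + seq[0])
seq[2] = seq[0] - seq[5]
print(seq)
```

[9, 5, 5, 1, 9, 4, 18]

seq[-1] = seq[-1]-seq[0] = 9-4 = 5 → [4, 6, 5, 1, 5]
seq[-4] = seq[0]+seq[-1] = 4+5 = 9 → [4, 9, 5, 1, 5]
seq[2] = seq[4]-seq[0] = 5-4 = 1 → [4, 9, 1, 1, 5]
append seq[-1]+seq[0] = 5+4 = 9 → [4, 9, 1, 1, 5, 9]
reverse → [9, 5, 1, 1, 9, 4]
append seq[0]+seq[0] = 9+9 = 18 → [9, 5, 1, 1, 9, 4, 18]
seq[2] = seq[0]-seq[5] = 9-4 = 5 → [9, 5, 5, 1, 9, 4, 18]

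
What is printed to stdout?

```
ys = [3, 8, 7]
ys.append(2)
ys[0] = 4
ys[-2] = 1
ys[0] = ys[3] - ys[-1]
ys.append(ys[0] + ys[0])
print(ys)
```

[0, 8, 1, 2, 0]

append 2 → [3, 8, 7, 2]
ys[0] = 4 → [4, 8, 7, 2]
ys[-2] = 1 → [4, 8, 1, 2]
ys[0] = ys[3]-ys[-1] = 2-2 = 0 → [0, 8, 1, 2]
append ys[0]+ys[0] = 0+0 = 0 → [0, 8, 1, 2, 0]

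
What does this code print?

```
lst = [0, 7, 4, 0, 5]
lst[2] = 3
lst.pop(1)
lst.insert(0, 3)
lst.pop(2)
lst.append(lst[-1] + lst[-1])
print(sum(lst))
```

18

lst[2] = 3 → [0, 7, 3, 0, 5]
pop(1) removes 7 → [0, 3, 0, 5]
insert 3 at 0 → [3, 0, 3, 0, 5]
pop(2) removes 3 → [3, 0, 0, 5]
append lst[-1]+lst[-1] = 5+5 = 10 → [3, 0, 0, 5, 10]
sum = 18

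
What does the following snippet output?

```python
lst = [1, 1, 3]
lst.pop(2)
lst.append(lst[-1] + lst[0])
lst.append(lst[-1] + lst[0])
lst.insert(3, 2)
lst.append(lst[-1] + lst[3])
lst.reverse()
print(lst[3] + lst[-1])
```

3

pop(2) removes 3 → [1, 1]
append lst[-1]+lst[0] = 1+1 = 2 → [1, 1, 2]
append lst[-1]+lst[0] = 2+1 = 3 → [1, 1, 2, 3]
insert 2 at 3 → [1, 1, 2, 2, 3]
append lst[-1]+lst[3] = 3+2 = 5 → [1, 1, 2, 2, 3, 5]
reverse → [5, 3, 2, 2, 1, 1]
lst[3]+lst[-1] = 2+1 = 3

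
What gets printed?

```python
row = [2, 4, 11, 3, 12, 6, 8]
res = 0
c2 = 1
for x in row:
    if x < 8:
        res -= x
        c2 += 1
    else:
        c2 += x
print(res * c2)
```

-540

x=2: <8, res = 0-2 = -2; c2=2
x=4: <8, res = (-2)-4 = -6; c2=3
x=11: not <8; c2=14
x=3: <8, res = (-6)-3 = -9; c2=15
x=12: not <8; c2=27
x=6: <8, res = (-9)-6 = -15; c2=28
x=8: not <8; c2=36
res*c2 = (-15)*36 = -540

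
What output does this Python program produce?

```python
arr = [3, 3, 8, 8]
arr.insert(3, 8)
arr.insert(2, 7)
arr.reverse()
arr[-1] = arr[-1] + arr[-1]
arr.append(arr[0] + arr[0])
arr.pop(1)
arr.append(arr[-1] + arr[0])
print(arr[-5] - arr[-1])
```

insert 8 at 3 → [3, 3, 8, 8, 8]
insert 7 at 2 → [3, 3, 7, 8, 8, 8]
reverse → [8, 8, 8, 7, 3, 3]
arr[-1] = arr[-1]+arr[-1] = 3+3 = 6 → [8, 8, 8, 7, 3, 6]
append arr[0]+arr[0] = 8+8 = 16 → [8, 8, 8, 7, 3, 6, 16]
pop(1) removes 8 → [8, 8, 7, 3, 6, 16]
append arr[-1]+arr[0] = 16+8 = 24 → [8, 8, 7, 3, 6, 16, 24]
arr[-5]-arr[-1] = 7-24 = -17

-17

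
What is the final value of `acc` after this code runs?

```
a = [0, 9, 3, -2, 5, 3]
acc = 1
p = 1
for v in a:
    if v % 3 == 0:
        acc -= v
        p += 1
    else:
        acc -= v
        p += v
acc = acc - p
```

v=0: %3==0, acc = 1-0 = 1; p=2
v=9: %3==0, acc = 1-9 = -8; p=3
v=3: %3==0, acc = (-8)-3 = -11; p=4
v=-2: not %3==0, acc = (-11)-(-2) = -9; p=2
v=5: not %3==0, acc = (-9)-5 = -14; p=7
v=3: %3==0, acc = (-14)-3 = -17; p=8
acc-p = (-17)-8 = -25

-25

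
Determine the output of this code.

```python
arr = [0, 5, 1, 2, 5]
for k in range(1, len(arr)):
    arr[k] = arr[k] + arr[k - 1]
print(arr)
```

k=1: arr[1] = 5+0 = 5 → [0, 5, 1, 2, 5]
k=2: arr[2] = 1+5 = 6 → [0, 5, 6, 2, 5]
k=3: arr[3] = 2+6 = 8 → [0, 5, 6, 8, 5]
k=4: arr[4] = 5+8 = 13 → [0, 5, 6, 8, 13]

[0, 5, 6, 8, 13]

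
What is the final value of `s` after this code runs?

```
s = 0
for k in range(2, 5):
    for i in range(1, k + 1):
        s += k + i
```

k=2,i=1: s = 0+3 = 3
k=2,i=2: s = 3+4 = 7
k=3,i=1: s = 7+4 = 11
k=3,i=2: s = 11+5 = 16
k=3,i=3: s = 16+6 = 22
k=4,i=1: s = 22+5 = 27
k=4,i=2: s = 27+6 = 33
k=4,i=3: s = 33+7 = 40
k=4,i=4: s = 40+8 = 48

48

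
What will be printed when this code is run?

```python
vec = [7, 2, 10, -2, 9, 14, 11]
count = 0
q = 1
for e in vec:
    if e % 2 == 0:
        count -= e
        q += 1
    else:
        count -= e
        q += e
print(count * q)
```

e=7: not even, count = 0-7 = -7; q=8
e=2: even, count = (-7)-2 = -9; q=9
e=10: even, count = (-9)-10 = -19; q=10
e=-2: even, count = (-19)-(-2) = -17; q=11
e=9: not even, count = (-17)-9 = -26; q=20
e=14: even, count = (-26)-14 = -40; q=21
e=11: not even, count = (-40)-11 = -51; q=32
count*q = (-51)*32 = -1632

-1632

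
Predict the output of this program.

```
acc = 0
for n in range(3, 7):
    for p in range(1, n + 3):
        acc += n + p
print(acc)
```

n=3,p=1: acc = 0+4 = 4
n=3,p=2: acc = 4+5 = 9
n=3,p=3: acc = 9+6 = 15
n=3,p=4: acc = 15+7 = 22
n=3,p=5: acc = 22+8 = 30
n=4,p=1: acc = 30+5 = 35
n=4,p=2: acc = 35+6 = 41
n=4,p=3: acc = 41+7 = 48
n=4,p=4: acc = 48+8 = 56
n=4,p=5: acc = 56+9 = 65
n=4,p=6: acc = 65+10 = 75
n=5,p=1: acc = 75+6 = 81
n=5,p=2: acc = 81+7 = 88
n=5,p=3: acc = 88+8 = 96
n=5,p=4: acc = 96+9 = 105
n=5,p=5: acc = 105+10 = 115
n=5,p=6: acc = 115+11 = 126
n=5,p=7: acc = 126+12 = 138
n=6,p=1: acc = 138+7 = 145
n=6,p=2: acc = 145+8 = 153
n=6,p=3: acc = 153+9 = 162
n=6,p=4: acc = 162+10 = 172
n=6,p=5: acc = 172+11 = 183
n=6,p=6: acc = 183+12 = 195
n=6,p=7: acc = 195+13 = 208
n=6,p=8: acc = 208+14 = 222

222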